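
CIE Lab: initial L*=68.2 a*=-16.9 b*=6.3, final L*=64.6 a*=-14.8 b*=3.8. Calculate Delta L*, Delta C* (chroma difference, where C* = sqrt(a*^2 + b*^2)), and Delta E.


Delta L* = 64.6 - 68.2 = -3.6
C1* = sqrt((-16.9)^2 + (6.3)^2) = 18.036
C2* = sqrt((-14.8)^2 + (3.8)^2) = 15.280
Delta C* = 15.280 - 18.036 = -2.76
Delta E = sqrt((-3.6)^2 + (2.1)^2 + (-2.5)^2) = 4.86


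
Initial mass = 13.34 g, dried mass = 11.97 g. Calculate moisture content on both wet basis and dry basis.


Wet basis = 10.3%
Dry basis = 11.4%


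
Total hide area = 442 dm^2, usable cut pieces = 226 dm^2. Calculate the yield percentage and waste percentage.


Yield = 226 / 442 x 100 = 51.1%
Waste = 442 - 226 = 216 dm^2
Waste% = 100 - 51.1 = 48.9%


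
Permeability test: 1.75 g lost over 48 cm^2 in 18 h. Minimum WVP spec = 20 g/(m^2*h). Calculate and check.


WVP = 1.75 / (48 x 18) x 10000 = 20.25 g/(m^2*h)
Minimum: 20 g/(m^2*h)
Meets spec: Yes


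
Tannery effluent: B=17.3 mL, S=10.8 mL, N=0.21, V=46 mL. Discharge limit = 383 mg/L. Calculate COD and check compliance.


COD = 237.4 mg/L
Compliant: Yes

COD = (17.3 - 10.8) x 0.21 x 8000 / 46 = 237.4 mg/L
Limit: 383 mg/L
Compliant: Yes


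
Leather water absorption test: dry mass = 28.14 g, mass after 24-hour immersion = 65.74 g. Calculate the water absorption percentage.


133.6%

Water absorbed = 65.74 - 28.14 = 37.60 g
WA% = 37.60 / 28.14 x 100 = 133.6%


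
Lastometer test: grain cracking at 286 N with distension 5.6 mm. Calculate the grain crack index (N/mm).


Grain crack index = force / distension
Index = 286 / 5.6 = 51.1 N/mm


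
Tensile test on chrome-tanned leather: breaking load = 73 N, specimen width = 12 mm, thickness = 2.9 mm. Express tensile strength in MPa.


Cross-section = 12 x 2.9 = 34.8 mm^2
TS = 73 / 34.8 = 2.10 MPa
(1 N/mm^2 = 1 MPa)


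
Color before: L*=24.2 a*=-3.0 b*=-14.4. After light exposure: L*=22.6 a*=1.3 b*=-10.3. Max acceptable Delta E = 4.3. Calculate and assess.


Delta E = 6.15
Passes: No

dL = -1.6, da = 4.3, db = 4.1
dE = sqrt((-1.6)^2 + (4.3)^2 + (4.1)^2) = 6.15
Max = 4.3
Passes: No


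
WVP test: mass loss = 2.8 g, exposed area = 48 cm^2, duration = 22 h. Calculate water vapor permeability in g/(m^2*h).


26.52 g/(m^2*h)


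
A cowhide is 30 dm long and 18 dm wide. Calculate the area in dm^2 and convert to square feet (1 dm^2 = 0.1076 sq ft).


540 dm^2
58.10 sq ft

Area = 30 x 18 = 540 dm^2
Conversion: 540 x 0.1076 = 58.10 sq ft


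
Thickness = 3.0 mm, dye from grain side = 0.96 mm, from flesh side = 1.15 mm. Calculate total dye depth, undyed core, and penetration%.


Total dyed = 2.11 mm
Undyed core = 0.89 mm
Penetration = 70.3%

Total dyed = 0.96 + 1.15 = 2.11 mm
Undyed core = 3.0 - 2.11 = 0.89 mm
Penetration = 2.11 / 3.0 x 100 = 70.3%


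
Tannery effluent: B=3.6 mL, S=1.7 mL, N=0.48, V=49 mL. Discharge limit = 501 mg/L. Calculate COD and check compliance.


COD = (3.6 - 1.7) x 0.48 x 8000 / 49 = 148.9 mg/L
Limit: 501 mg/L
Compliant: Yes


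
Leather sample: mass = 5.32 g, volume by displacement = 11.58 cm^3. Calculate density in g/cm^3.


0.459 g/cm^3

Density = mass / volume
Density = 5.32 / 11.58 = 0.459 g/cm^3


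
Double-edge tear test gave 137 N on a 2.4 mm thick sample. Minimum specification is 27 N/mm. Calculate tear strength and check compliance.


Tear strength = 57.1 N/mm
Compliant: Yes

Tear strength = 137 / 2.4 = 57.1 N/mm
Required minimum = 27 N/mm
Compliant: Yes


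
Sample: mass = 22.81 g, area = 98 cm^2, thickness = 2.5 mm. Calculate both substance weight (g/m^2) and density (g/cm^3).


Substance weight = 2327.6 g/m^2
Density = 0.931 g/cm^3

SW = 22.81 / 98 x 10000 = 2327.6 g/m^2
Volume = 98 x 2.5 / 10 = 24.50 cm^3
Density = 22.81 / 24.50 = 0.931 g/cm^3


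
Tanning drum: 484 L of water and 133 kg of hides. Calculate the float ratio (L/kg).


Float ratio = water / hide weight
Ratio = 484 / 133 = 3.6


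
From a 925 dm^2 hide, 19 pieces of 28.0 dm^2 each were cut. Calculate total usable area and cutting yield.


Usable area = 532.0 dm^2
Yield = 57.5%


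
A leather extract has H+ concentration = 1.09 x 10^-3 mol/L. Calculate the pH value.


pH = 2.96


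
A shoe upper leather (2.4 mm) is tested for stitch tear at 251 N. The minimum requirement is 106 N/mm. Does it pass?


STS = 104.6 N/mm
Passes: No


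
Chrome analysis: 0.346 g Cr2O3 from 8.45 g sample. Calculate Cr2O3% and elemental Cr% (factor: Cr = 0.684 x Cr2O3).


Cr2O3 = 4.09%
Cr = 2.80%

Cr2O3% = 0.346 / 8.45 x 100 = 4.09%
Cr% = 4.09 x 0.684 = 2.80%


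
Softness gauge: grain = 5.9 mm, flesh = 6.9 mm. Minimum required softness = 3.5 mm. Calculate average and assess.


Average = (5.9 + 6.9) / 2 = 6.40 mm
Minimum = 3.5 mm
Meets requirement: Yes


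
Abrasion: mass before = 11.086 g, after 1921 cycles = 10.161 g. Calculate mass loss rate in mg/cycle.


0.482 mg/cycle

Mass loss = 11.086 - 10.161 = 0.925 g
Rate = 0.925 / 1921 x 1000 = 0.482 mg/cycle


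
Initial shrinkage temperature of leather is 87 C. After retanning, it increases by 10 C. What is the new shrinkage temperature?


97 C

New Ts = 87 + 10 = 97 C


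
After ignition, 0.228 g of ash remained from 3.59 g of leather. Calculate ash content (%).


6.35%

Ash% = 0.228 / 3.59 x 100
Ash% = 6.35%


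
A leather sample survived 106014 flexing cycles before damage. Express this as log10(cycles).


5.03

log10(106014) = 5.03


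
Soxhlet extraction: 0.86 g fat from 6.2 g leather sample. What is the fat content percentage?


Fat content = 0.86 / 6.2 x 100
Fat = 13.9%


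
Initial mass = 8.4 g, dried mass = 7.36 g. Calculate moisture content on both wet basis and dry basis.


Moisture lost = 8.4 - 7.36 = 1.04 g
Wet basis MC = 1.04 / 8.4 x 100 = 12.4%
Dry basis MC = 1.04 / 7.36 x 100 = 14.1%


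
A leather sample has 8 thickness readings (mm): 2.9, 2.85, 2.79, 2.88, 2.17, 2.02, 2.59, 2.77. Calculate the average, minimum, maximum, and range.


Sum = 20.97
Average = 20.97 / 8 = 2.62 mm
Minimum = 2.02 mm
Maximum = 2.9 mm
Range = 2.9 - 2.02 = 0.88 mm


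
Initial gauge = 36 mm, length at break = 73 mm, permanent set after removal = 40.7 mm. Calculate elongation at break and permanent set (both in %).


Elongation at break = 102.8%
Permanent set = 13.1%

Elongation at break = (73 - 36) / 36 x 100 = 102.8%
Permanent set = (40.7 - 36) / 36 x 100 = 13.1%


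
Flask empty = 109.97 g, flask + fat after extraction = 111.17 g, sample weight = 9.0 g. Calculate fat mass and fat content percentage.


Fat mass = 1.20 g
Fat content = 13.3%


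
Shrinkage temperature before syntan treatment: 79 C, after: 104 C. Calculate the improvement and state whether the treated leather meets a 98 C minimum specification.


Improvement = 25 C
Meets 98 C spec: Yes


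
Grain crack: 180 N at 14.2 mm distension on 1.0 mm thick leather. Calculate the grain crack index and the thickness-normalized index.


Crack index = 180 / 14.2 = 12.7 N/mm
Normalized = 12.7 / 1.0 = 12.7 N/mm per mm


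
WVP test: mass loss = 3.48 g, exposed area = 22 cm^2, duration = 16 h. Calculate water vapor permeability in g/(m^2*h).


98.86 g/(m^2*h)

WVP = mass_loss / (area x time) x 10000
WVP = 3.48 / (22 x 16) x 10000
WVP = 3.48 / 352 x 10000 = 98.86 g/(m^2*h)


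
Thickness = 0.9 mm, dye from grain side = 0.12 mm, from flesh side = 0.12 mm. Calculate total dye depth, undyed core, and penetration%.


Total dyed = 0.12 + 0.12 = 0.24 mm
Undyed core = 0.9 - 0.24 = 0.66 mm
Penetration = 0.24 / 0.9 x 100 = 26.7%


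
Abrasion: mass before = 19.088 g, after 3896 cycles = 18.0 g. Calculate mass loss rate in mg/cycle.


Mass loss = 19.088 - 18.0 = 1.088 g
Rate = 1.088 / 3896 x 1000 = 0.279 mg/cycle


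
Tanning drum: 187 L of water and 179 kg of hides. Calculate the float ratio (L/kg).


1.0

Float ratio = water / hide weight
Ratio = 187 / 179 = 1.0


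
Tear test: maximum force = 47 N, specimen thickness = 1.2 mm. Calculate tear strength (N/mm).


39.2 N/mm


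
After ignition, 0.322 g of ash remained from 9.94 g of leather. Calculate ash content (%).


Ash% = 0.322 / 9.94 x 100
Ash% = 3.24%


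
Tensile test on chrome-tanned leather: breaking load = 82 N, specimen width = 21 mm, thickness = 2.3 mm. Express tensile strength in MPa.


1.70 MPa

Cross-section = 21 x 2.3 = 48.3 mm^2
TS = 82 / 48.3 = 1.70 MPa
(1 N/mm^2 = 1 MPa)


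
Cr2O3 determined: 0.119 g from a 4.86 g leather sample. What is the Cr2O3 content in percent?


2.45%


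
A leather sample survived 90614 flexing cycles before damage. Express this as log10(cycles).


log10(90614) = 4.96


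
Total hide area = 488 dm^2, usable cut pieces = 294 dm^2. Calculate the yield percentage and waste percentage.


Yield = 294 / 488 x 100 = 60.2%
Waste = 488 - 294 = 194 dm^2
Waste% = 100 - 60.2 = 39.8%


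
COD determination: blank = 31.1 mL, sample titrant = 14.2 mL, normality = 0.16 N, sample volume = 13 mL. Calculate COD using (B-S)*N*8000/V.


1664.0 mg/L

COD = (31.1 - 14.2) x 0.16 x 8000 / 13
COD = 16.9 x 0.16 x 8000 / 13
COD = 1664.0 mg/L


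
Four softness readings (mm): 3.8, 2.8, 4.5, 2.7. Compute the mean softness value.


Sum = 3.8 + 2.8 + 4.5 + 2.7
Mean = 13.8 / 4 = 3.45 mm


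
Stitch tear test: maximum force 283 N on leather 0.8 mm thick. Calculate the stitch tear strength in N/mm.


Stitch tear strength = force / thickness
STS = 283 / 0.8 = 353.8 N/mm


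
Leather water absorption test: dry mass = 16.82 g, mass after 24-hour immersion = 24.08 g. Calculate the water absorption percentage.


43.2%

Water absorbed = 24.08 - 16.82 = 7.26 g
WA% = 7.26 / 16.82 x 100 = 43.2%


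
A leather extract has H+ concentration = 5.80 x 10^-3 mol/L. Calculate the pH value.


pH = -log10[H+]
pH = -log10(5.80 x 10^-3) = 2.24


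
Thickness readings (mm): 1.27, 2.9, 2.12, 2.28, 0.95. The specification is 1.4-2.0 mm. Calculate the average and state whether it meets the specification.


Sum = 9.52
Average = 9.52 / 5 = 1.90 mm
Specification range: 1.4 to 2.0 mm
Within spec: Yes


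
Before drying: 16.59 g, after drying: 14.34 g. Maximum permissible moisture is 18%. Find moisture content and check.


MC = (16.59 - 14.34) / 16.59 x 100 = 13.6%
Maximum: 18%
Acceptable: Yes


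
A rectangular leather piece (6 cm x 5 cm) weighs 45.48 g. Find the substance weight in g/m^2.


15160.0 g/m^2

Area = 6 x 5 = 30 cm^2
SW = 45.48 / 30 x 10000 = 15160.0 g/m^2


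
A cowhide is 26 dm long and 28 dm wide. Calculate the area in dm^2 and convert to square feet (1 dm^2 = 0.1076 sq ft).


728 dm^2
78.33 sq ft

Area = 26 x 28 = 728 dm^2
Conversion: 728 x 0.1076 = 78.33 sq ft


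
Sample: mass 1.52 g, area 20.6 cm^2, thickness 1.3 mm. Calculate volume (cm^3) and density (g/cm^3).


Volume = 2.678 cm^3
Density = 0.568 g/cm^3

Thickness in cm = 1.3 / 10 = 0.13 cm
Volume = 20.6 x 0.13 = 2.678 cm^3
Density = 1.52 / 2.678 = 0.568 g/cm^3


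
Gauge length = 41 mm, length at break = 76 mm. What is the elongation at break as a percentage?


85.4%

Extension = 76 - 41 = 35 mm
Elongation = 35 / 41 x 100 = 85.4%


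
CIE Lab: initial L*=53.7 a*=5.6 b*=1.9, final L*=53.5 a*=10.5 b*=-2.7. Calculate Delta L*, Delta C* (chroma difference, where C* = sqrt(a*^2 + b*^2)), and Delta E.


Delta L* = 53.5 - 53.7 = -0.2
C1* = sqrt((5.6)^2 + (1.9)^2) = 5.914
C2* = sqrt((10.5)^2 + (-2.7)^2) = 10.842
Delta C* = 10.842 - 5.914 = 4.93
Delta E = sqrt((-0.2)^2 + (4.9)^2 + (-4.6)^2) = 6.72


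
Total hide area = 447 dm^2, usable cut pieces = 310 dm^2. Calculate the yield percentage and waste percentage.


Yield = 310 / 447 x 100 = 69.4%
Waste = 447 - 310 = 137 dm^2
Waste% = 100 - 69.4 = 30.6%


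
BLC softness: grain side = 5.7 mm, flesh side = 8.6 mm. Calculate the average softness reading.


7.15 mm

Average = (5.7 + 8.6) / 2
Average = 7.15 mm


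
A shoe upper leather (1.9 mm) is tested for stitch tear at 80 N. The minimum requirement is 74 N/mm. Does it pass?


STS = 42.1 N/mm
Passes: No

STS = 80 / 1.9 = 42.1 N/mm
Minimum required: 74 N/mm
Passes: No


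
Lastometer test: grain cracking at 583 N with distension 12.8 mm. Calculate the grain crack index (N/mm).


45.5 N/mm

Grain crack index = force / distension
Index = 583 / 12.8 = 45.5 N/mm


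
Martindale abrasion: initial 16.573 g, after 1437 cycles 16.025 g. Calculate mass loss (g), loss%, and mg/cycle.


Mass loss = 0.548 g
Loss = 3.31%
Rate = 0.381 mg/cycle

Loss = 16.573 - 16.025 = 0.548 g
Loss% = 0.548 / 16.573 x 100 = 3.31%
Rate = 0.548 / 1437 x 1000 = 0.381 mg/cycle


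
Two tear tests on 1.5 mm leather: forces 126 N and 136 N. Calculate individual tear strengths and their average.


Tear 1 = 126 / 1.5 = 84.0 N/mm
Tear 2 = 136 / 1.5 = 90.7 N/mm
Average = (84.0 + 90.7) / 2 = 87.4 N/mm


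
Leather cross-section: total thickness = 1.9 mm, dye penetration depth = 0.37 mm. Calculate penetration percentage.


Penetration% = 0.37 / 1.9 x 100
Penetration = 19.5%


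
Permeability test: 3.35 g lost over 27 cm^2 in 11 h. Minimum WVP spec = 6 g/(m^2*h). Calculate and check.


WVP = 3.35 / (27 x 11) x 10000 = 112.79 g/(m^2*h)
Minimum: 6 g/(m^2*h)
Meets spec: Yes


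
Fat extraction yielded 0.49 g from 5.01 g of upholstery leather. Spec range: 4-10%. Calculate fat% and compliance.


Fat% = 0.49 / 5.01 x 100 = 9.8%
Spec range: 4-10%
Compliant: Yes


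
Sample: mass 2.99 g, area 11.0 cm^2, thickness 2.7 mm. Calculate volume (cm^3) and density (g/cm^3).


Volume = 2.970 cm^3
Density = 1.007 g/cm^3


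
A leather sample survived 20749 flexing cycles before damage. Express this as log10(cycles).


log10(20749) = 4.32


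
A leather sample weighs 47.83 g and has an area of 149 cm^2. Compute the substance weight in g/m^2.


Substance weight = mass / area x 10000
SW = 47.83 / 149 x 10000
SW = 3210.1 g/m^2


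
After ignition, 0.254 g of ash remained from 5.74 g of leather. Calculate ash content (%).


Ash% = 0.254 / 5.74 x 100
Ash% = 4.43%


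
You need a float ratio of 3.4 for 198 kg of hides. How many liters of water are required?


Water = hide weight x target ratio
Water = 198 x 3.4 = 673.2 L


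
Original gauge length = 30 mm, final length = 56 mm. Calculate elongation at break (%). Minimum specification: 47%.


Extension = 56 - 30 = 26 mm
Elongation = 26 / 30 x 100 = 86.7%
Minimum required: 47%
Meets specification: Yes


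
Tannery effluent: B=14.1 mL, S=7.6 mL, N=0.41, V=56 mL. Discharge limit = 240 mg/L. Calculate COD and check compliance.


COD = (14.1 - 7.6) x 0.41 x 8000 / 56 = 380.7 mg/L
Limit: 240 mg/L
Compliant: No


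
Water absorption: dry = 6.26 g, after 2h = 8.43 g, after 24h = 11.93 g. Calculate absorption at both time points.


WA (2h) = (8.43 - 6.26) / 6.26 x 100 = 34.7%
WA (24h) = (11.93 - 6.26) / 6.26 x 100 = 90.6%


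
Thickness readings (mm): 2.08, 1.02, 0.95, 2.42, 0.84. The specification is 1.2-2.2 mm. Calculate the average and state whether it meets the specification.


Average = 1.46 mm
Within specification: Yes

Sum = 7.31
Average = 7.31 / 5 = 1.46 mm
Specification range: 1.2 to 2.2 mm
Within spec: Yes


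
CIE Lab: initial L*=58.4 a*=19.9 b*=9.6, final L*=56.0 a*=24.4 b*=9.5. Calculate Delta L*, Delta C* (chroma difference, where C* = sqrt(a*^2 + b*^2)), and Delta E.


Delta L* = 56.0 - 58.4 = -2.4
C1* = sqrt((19.9)^2 + (9.6)^2) = 22.095
C2* = sqrt((24.4)^2 + (9.5)^2) = 26.184
Delta C* = 26.184 - 22.095 = 4.09
Delta E = sqrt((-2.4)^2 + (4.5)^2 + (-0.1)^2) = 5.10


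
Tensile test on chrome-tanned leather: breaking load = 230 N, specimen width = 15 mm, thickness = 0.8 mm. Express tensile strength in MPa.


Cross-section = 15 x 0.8 = 12.0 mm^2
TS = 230 / 12.0 = 19.17 MPa
(1 N/mm^2 = 1 MPa)


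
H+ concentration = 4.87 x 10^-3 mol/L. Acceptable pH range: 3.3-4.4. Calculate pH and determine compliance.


pH = 2.31
Compliant: No

pH = -log10(4.87 x 10^-3) = 2.31
Range: 3.3 to 4.4
Compliant: No


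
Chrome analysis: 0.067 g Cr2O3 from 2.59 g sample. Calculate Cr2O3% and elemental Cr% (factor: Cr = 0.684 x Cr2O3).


Cr2O3 = 2.59%
Cr = 1.77%

Cr2O3% = 0.067 / 2.59 x 100 = 2.59%
Cr% = 2.59 x 0.684 = 1.77%


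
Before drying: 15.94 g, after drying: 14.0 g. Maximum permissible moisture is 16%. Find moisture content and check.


Moisture content = 12.2%
Acceptable: Yes


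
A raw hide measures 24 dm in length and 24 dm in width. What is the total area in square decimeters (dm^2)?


Area = length x width
Area = 24 x 24 = 576 dm^2


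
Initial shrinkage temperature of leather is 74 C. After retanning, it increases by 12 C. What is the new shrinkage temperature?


New Ts = 74 + 12 = 86 C


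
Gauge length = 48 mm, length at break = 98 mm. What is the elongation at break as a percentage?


Extension = 98 - 48 = 50 mm
Elongation = 50 / 48 x 100 = 104.2%


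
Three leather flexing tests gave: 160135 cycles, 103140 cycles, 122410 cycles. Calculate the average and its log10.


Average = (160135 + 103140 + 122410) / 3 = 128562 cycles
log10(128562) = 5.11


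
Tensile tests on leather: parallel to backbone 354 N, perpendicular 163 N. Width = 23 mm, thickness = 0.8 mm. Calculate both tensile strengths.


Area = 23 x 0.8 = 18.4 mm^2
TS (parallel) = 354 / 18.4 = 19.24 N/mm^2
TS (perpendicular) = 163 / 18.4 = 8.86 N/mm^2


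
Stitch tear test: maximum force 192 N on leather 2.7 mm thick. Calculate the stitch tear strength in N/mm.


Stitch tear strength = force / thickness
STS = 192 / 2.7 = 71.1 N/mm


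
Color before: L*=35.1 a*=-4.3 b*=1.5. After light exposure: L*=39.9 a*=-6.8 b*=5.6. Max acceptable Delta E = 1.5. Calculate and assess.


dL = 4.8, da = -2.5, db = 4.1
dE = sqrt((4.8)^2 + (-2.5)^2 + (4.1)^2) = 6.79
Max = 1.5
Passes: No


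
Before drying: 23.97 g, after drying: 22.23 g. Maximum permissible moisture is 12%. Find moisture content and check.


MC = (23.97 - 22.23) / 23.97 x 100 = 7.3%
Maximum: 12%
Acceptable: Yes


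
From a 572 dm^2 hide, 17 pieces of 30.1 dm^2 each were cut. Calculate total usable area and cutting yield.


Total usable = 17 x 30.1 = 511.7 dm^2
Yield = 511.7 / 572 x 100 = 89.5%


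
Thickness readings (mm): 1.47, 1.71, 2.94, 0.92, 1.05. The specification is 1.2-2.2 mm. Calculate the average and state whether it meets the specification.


Sum = 8.09
Average = 8.09 / 5 = 1.62 mm
Specification range: 1.2 to 2.2 mm
Within spec: Yes


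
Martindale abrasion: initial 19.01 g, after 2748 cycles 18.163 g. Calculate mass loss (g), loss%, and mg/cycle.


Mass loss = 0.847 g
Loss = 4.46%
Rate = 0.308 mg/cycle


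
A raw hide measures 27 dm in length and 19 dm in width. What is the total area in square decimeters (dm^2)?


Area = length x width
Area = 27 x 19 = 513 dm^2


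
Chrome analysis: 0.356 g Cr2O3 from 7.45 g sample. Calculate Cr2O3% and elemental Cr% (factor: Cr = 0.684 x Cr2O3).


Cr2O3% = 0.356 / 7.45 x 100 = 4.78%
Cr% = 4.78 x 0.684 = 3.27%


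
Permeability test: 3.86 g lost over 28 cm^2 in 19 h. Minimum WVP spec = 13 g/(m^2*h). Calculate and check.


WVP = 72.56 g/(m^2*h)
Meets specification: Yes


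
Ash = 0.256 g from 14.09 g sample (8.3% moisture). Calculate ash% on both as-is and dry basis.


As-is ash = 1.82%
Dry-basis ash = 1.98%

As-is ash% = 0.256 / 14.09 x 100 = 1.82%
Dry mass = 14.09 x (100 - 8.3) / 100 = 12.92053 g
Dry-basis ash% = 0.256 / 12.92053 x 100 = 1.98%


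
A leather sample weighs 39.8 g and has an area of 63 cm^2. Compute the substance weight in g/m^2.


6317.5 g/m^2


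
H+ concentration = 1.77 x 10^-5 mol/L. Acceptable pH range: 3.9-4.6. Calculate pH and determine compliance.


pH = -log10(1.77 x 10^-5) = 4.75
Range: 3.9 to 4.6
Compliant: No


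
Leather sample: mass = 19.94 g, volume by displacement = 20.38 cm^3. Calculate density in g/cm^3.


Density = mass / volume
Density = 19.94 / 20.38 = 0.978 g/cm^3


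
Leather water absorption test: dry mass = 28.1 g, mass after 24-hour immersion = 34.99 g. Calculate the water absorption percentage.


Water absorbed = 34.99 - 28.1 = 6.89 g
WA% = 6.89 / 28.1 x 100 = 24.5%


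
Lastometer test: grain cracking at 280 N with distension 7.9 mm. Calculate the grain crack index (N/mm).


Grain crack index = force / distension
Index = 280 / 7.9 = 35.4 N/mm


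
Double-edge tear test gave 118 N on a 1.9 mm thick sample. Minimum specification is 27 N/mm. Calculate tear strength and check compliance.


Tear strength = 62.1 N/mm
Compliant: Yes

Tear strength = 118 / 1.9 = 62.1 N/mm
Required minimum = 27 N/mm
Compliant: Yes


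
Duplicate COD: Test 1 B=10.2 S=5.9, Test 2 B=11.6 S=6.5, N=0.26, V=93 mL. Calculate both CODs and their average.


COD1 = (10.2 - 5.9) x 0.26 x 8000 / 93 = 96.2 mg/L
COD2 = (11.6 - 6.5) x 0.26 x 8000 / 93 = 114.1 mg/L
Average = (96.2 + 114.1) / 2 = 105.2 mg/L


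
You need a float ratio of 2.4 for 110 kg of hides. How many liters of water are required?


Water = hide weight x target ratio
Water = 110 x 2.4 = 264.0 L


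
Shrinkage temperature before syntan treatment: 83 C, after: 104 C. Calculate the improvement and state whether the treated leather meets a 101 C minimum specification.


Improvement = 21 C
Meets 101 C spec: Yes


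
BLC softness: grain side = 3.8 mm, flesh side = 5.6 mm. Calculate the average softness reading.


Average = (3.8 + 5.6) / 2
Average = 4.70 mm


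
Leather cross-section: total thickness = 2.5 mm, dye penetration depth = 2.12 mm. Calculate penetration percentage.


84.8%


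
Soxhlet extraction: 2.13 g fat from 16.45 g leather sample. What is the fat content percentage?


Fat content = 2.13 / 16.45 x 100
Fat = 12.9%


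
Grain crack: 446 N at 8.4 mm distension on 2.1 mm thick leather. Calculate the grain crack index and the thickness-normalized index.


Crack index = 446 / 8.4 = 53.1 N/mm
Normalized = 53.1 / 2.1 = 25.3 N/mm per mm


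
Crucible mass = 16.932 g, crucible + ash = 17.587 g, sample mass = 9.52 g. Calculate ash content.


Ash mass = 0.655 g
Ash content = 6.88%

Ash mass = 17.587 - 16.932 = 0.655 g
Ash% = 0.655 / 9.52 x 100 = 6.88%


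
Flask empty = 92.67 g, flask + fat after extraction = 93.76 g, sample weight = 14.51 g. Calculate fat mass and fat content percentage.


Fat mass = 93.76 - 92.67 = 1.09 g
Fat% = 1.09 / 14.51 x 100 = 7.5%


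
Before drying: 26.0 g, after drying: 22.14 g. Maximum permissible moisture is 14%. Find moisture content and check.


MC = (26.0 - 22.14) / 26.0 x 100 = 14.8%
Maximum: 14%
Acceptable: No


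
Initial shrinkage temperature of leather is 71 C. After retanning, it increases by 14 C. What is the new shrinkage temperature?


85 C

New Ts = 71 + 14 = 85 C


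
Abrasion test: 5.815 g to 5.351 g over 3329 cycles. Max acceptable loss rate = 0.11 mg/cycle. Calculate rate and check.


Loss = 5.815 - 5.351 = 0.464 g
Rate = 0.464 g / 3329 cycles x 1000 = 0.139 mg/cycle
Max = 0.11 mg/cycle
Passes: No


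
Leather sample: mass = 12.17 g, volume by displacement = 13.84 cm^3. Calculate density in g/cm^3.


Density = mass / volume
Density = 12.17 / 13.84 = 0.879 g/cm^3


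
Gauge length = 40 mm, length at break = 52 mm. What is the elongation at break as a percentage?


Extension = 52 - 40 = 12 mm
Elongation = 12 / 40 x 100 = 30.0%


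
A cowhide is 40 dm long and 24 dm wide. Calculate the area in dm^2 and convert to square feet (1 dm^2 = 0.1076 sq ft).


Area = 40 x 24 = 960 dm^2
Conversion: 960 x 0.1076 = 103.30 sq ft


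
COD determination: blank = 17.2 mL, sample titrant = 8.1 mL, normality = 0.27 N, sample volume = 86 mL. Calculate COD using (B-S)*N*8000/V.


228.6 mg/L


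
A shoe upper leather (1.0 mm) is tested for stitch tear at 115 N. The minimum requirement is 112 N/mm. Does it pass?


STS = 115.0 N/mm
Passes: Yes


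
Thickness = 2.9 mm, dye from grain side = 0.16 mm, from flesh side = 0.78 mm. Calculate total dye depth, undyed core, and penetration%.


Total dyed = 0.94 mm
Undyed core = 1.96 mm
Penetration = 32.4%


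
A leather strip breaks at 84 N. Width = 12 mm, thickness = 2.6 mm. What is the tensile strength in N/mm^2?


2.69 N/mm^2

Cross-sectional area = 12 x 2.6 = 31.2 mm^2
Tensile strength = 84 / 31.2 = 2.69 N/mm^2


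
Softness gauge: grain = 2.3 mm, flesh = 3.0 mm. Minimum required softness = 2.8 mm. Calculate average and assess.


Average softness = 2.65 mm
Meets requirement: No

Average = (2.3 + 3.0) / 2 = 2.65 mm
Minimum = 2.8 mm
Meets requirement: No


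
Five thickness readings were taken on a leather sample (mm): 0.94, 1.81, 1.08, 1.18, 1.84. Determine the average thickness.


Sum = 0.94 + 1.81 + 1.08 + 1.18 + 1.84 = 6.85
Average = 6.85 / 5 = 1.37 mm


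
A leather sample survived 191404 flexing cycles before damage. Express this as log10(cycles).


5.28

log10(191404) = 5.28


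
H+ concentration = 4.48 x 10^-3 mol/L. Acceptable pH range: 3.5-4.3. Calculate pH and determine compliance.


pH = -log10(4.48 x 10^-3) = 2.35
Range: 3.5 to 4.3
Compliant: No


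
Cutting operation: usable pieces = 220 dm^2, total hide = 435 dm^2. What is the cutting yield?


50.6%

Yield = usable / total x 100
Yield = 220 / 435 x 100 = 50.6%


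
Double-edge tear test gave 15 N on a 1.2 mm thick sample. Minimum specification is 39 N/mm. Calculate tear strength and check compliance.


Tear strength = 12.5 N/mm
Compliant: No


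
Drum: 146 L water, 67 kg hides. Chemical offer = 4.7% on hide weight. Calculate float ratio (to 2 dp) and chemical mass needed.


Float ratio = 2.18
Chemical needed = 3.149 kg

Float ratio = 146 / 67 = 2.18
Chemical = 67 x 4.7 / 100 = 3.149 kg


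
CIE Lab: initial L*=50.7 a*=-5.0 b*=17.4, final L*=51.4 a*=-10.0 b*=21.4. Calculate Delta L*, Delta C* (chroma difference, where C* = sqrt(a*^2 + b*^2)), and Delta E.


Delta L* = 51.4 - 50.7 = 0.7
C1* = sqrt((-5.0)^2 + (17.4)^2) = 18.104
C2* = sqrt((-10.0)^2 + (21.4)^2) = 23.621
Delta C* = 23.621 - 18.104 = 5.52
Delta E = sqrt((0.7)^2 + (-5.0)^2 + (4.0)^2) = 6.44


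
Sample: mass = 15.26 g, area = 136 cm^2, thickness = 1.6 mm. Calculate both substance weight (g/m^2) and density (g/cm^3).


Substance weight = 1122.1 g/m^2
Density = 0.701 g/cm^3

SW = 15.26 / 136 x 10000 = 1122.1 g/m^2
Volume = 136 x 1.6 / 10 = 21.76 cm^3
Density = 15.26 / 21.76 = 0.701 g/cm^3


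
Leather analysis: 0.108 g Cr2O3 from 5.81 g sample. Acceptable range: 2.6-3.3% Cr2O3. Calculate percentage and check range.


Cr2O3 = 1.86%
Within range: No


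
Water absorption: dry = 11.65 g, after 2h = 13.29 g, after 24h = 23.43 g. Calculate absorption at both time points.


2h absorption = 14.1%
24h absorption = 101.1%

WA (2h) = (13.29 - 11.65) / 11.65 x 100 = 14.1%
WA (24h) = (23.43 - 11.65) / 11.65 x 100 = 101.1%


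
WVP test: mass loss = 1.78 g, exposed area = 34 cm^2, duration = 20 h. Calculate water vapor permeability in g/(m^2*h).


WVP = mass_loss / (area x time) x 10000
WVP = 1.78 / (34 x 20) x 10000
WVP = 1.78 / 680 x 10000 = 26.18 g/(m^2*h)


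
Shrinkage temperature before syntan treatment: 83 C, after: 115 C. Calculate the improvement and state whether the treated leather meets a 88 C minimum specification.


Improvement = 115 - 83 = 32 C
Spec check: 115 C >= 88 C? Yes


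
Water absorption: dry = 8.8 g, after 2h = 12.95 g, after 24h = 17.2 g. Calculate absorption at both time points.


2h absorption = 47.2%
24h absorption = 95.5%


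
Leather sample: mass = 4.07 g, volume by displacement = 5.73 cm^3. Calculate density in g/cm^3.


Density = mass / volume
Density = 4.07 / 5.73 = 0.710 g/cm^3


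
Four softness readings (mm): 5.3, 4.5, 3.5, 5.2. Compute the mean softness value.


Sum = 5.3 + 4.5 + 3.5 + 5.2
Mean = 18.5 / 4 = 4.63 mm


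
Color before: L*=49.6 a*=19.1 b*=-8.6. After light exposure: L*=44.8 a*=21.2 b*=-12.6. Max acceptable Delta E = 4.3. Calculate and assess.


Delta E = 6.59
Passes: No

dL = -4.8, da = 2.1, db = -4.0
dE = sqrt((-4.8)^2 + (2.1)^2 + (-4.0)^2) = 6.59
Max = 4.3
Passes: No


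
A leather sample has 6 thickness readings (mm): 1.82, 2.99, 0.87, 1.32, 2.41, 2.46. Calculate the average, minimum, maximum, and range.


Average = 1.98 mm
Min = 0.87 mm
Max = 2.99 mm
Range = 2.12 mm

Sum = 11.87
Average = 11.87 / 6 = 1.98 mm
Minimum = 0.87 mm
Maximum = 2.99 mm
Range = 2.99 - 0.87 = 2.12 mm


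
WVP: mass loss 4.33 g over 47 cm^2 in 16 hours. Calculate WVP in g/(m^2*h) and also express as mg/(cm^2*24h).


WVP = 4.33 / (47 x 16) x 10000 = 57.58 g/(m^2*h)
Mass loss in mg = 4.33 x 1000 = 4330 mg
Per cm^2 per 24h in mg: 4330 x 24 / (47 x 16) = 103920 / 752 = 138.19 mg/(cm^2*24h)


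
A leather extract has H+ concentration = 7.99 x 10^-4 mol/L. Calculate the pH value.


pH = 3.10

pH = -log10[H+]
pH = -log10(7.99 x 10^-4) = 3.10


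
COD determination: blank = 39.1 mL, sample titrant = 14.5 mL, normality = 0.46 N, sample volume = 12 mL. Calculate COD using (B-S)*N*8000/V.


7544.0 mg/L

COD = (39.1 - 14.5) x 0.46 x 8000 / 12
COD = 24.6 x 0.46 x 8000 / 12
COD = 7544.0 mg/L


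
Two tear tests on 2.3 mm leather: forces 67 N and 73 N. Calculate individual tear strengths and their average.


Tear 1 = 67 / 2.3 = 29.1 N/mm
Tear 2 = 73 / 2.3 = 31.7 N/mm
Average = (29.1 + 31.7) / 2 = 30.4 N/mm


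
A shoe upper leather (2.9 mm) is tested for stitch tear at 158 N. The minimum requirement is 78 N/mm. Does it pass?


STS = 54.5 N/mm
Passes: No


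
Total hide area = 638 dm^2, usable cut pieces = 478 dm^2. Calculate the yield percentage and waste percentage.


Yield = 74.9%
Waste = 25.1%


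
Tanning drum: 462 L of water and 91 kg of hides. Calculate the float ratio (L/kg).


5.1


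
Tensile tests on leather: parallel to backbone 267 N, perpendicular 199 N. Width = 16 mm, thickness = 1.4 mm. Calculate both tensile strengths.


Parallel = 11.92 N/mm^2
Perpendicular = 8.88 N/mm^2


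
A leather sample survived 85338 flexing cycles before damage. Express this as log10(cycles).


4.93


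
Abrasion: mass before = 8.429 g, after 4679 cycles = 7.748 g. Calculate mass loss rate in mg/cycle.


Mass loss = 8.429 - 7.748 = 0.681 g
Rate = 0.681 / 4679 x 1000 = 0.146 mg/cycle


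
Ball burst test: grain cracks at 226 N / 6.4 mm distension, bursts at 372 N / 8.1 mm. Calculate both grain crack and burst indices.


Crack index = 35.3 N/mm
Burst index = 45.9 N/mm

Crack index = 226 / 6.4 = 35.3 N/mm
Burst index = 372 / 8.1 = 45.9 N/mm


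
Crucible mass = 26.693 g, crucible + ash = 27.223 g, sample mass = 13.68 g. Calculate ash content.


Ash mass = 27.223 - 26.693 = 0.530 g
Ash% = 0.530 / 13.68 x 100 = 3.87%


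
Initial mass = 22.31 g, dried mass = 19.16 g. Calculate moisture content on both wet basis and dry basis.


Wet basis = 14.1%
Dry basis = 16.4%


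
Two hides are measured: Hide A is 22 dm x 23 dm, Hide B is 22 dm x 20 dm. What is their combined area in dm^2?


946 dm^2

Hide A area = 22 x 23 = 506 dm^2
Hide B area = 22 x 20 = 440 dm^2
Total = 506 + 440 = 946 dm^2


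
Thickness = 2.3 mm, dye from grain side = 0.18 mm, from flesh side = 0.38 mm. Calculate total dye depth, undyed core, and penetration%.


Total dyed = 0.56 mm
Undyed core = 1.74 mm
Penetration = 24.3%


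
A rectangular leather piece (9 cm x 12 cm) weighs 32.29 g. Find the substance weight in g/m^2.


2989.8 g/m^2

Area = 9 x 12 = 108 cm^2
SW = 32.29 / 108 x 10000 = 2989.8 g/m^2


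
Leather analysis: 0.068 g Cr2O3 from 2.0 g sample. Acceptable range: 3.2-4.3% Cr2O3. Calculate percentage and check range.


Cr2O3% = 0.068 / 2.0 x 100 = 3.40%
Acceptable range: 3.2 to 4.3%
Within range: Yes


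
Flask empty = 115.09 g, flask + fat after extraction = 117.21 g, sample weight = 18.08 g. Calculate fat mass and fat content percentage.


Fat mass = 2.12 g
Fat content = 11.7%

Fat mass = 117.21 - 115.09 = 2.12 g
Fat% = 2.12 / 18.08 x 100 = 11.7%


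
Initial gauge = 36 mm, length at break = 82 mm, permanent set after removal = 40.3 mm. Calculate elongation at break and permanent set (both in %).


Elongation at break = 127.8%
Permanent set = 11.9%

Elongation at break = (82 - 36) / 36 x 100 = 127.8%
Permanent set = (40.3 - 36) / 36 x 100 = 11.9%


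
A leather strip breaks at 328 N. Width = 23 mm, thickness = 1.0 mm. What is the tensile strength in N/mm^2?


14.26 N/mm^2

Cross-sectional area = 23 x 1.0 = 23.0 mm^2
Tensile strength = 328 / 23.0 = 14.26 N/mm^2


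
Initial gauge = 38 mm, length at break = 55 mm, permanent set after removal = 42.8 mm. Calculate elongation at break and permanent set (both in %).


Elongation at break = (55 - 38) / 38 x 100 = 44.7%
Permanent set = (42.8 - 38) / 38 x 100 = 12.6%


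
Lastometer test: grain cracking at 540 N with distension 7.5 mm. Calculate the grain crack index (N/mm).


72.0 N/mm


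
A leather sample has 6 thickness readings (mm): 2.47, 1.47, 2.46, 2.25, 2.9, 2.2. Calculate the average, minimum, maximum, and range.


Sum = 13.75
Average = 13.75 / 6 = 2.29 mm
Minimum = 1.47 mm
Maximum = 2.9 mm
Range = 2.9 - 1.47 = 1.43 mm


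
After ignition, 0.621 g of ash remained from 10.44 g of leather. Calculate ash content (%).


5.95%

Ash% = 0.621 / 10.44 x 100
Ash% = 5.95%


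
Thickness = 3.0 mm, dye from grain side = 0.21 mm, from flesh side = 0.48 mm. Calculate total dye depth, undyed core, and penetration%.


Total dyed = 0.21 + 0.48 = 0.69 mm
Undyed core = 3.0 - 0.69 = 2.31 mm
Penetration = 0.69 / 3.0 x 100 = 23.0%


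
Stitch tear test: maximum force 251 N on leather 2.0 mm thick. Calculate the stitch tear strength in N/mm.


125.5 N/mm

Stitch tear strength = force / thickness
STS = 251 / 2.0 = 125.5 N/mm


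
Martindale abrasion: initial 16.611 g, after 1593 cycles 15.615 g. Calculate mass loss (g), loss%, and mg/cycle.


Loss = 16.611 - 15.615 = 0.996 g
Loss% = 0.996 / 16.611 x 100 = 6.00%
Rate = 0.996 / 1593 x 1000 = 0.625 mg/cycle


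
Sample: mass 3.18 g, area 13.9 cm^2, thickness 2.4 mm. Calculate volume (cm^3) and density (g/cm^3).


Volume = 3.336 cm^3
Density = 0.953 g/cm^3

Thickness in cm = 2.4 / 10 = 0.24 cm
Volume = 13.9 x 0.24 = 3.336 cm^3
Density = 3.18 / 3.336 = 0.953 g/cm^3


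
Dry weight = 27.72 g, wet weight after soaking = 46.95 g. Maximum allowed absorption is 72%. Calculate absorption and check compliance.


Absorption = 69.4%
Compliant: Yes


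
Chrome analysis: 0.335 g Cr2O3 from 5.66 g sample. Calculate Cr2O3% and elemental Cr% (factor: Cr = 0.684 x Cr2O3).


Cr2O3% = 0.335 / 5.66 x 100 = 5.92%
Cr% = 5.92 x 0.684 = 4.05%


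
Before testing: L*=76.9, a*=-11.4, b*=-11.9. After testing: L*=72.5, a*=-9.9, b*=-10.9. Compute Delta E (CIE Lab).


Delta E = 4.75

dL = 72.5 - 76.9 = -4.4
da = -9.9 - (-11.4) = 1.5
db = -10.9 - (-11.9) = 1.0
dE = sqrt((-4.4)^2 + (1.5)^2 + (1.0)^2) = 4.75


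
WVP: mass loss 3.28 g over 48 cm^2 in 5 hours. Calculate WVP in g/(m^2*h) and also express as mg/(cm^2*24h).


WVP = 3.28 / (48 x 5) x 10000 = 136.67 g/(m^2*h)
Mass loss in mg = 3.28 x 1000 = 3280 mg
Per cm^2 per 24h in mg: 3280 x 24 / (48 x 5) = 78720 / 240 = 328.00 mg/(cm^2*24h)


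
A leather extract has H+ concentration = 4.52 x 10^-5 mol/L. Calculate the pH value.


pH = -log10[H+]
pH = -log10(4.52 x 10^-5) = 4.34


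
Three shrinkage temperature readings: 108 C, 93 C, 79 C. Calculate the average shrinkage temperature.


93.3 C

Average = (108 + 93 + 79) / 3
Average = 280 / 3 = 93.3 C


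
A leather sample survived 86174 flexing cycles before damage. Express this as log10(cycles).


log10(86174) = 4.94


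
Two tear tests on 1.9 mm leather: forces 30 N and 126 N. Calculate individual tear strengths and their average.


Tear 1 = 30 / 1.9 = 15.8 N/mm
Tear 2 = 126 / 1.9 = 66.3 N/mm
Average = (15.8 + 66.3) / 2 = 41.1 N/mm


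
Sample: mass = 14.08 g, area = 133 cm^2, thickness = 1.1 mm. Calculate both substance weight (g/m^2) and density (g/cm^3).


Substance weight = 1058.6 g/m^2
Density = 0.962 g/cm^3

SW = 14.08 / 133 x 10000 = 1058.6 g/m^2
Volume = 133 x 1.1 / 10 = 14.63 cm^3
Density = 14.08 / 14.63 = 0.962 g/cm^3


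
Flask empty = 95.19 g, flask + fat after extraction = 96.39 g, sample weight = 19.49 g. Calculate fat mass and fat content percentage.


Fat mass = 1.20 g
Fat content = 6.2%

Fat mass = 96.39 - 95.19 = 1.20 g
Fat% = 1.20 / 19.49 x 100 = 6.2%


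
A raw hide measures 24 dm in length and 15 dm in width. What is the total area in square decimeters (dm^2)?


Area = length x width
Area = 24 x 15 = 360 dm^2


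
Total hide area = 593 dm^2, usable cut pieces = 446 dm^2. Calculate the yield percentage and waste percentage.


Yield = 446 / 593 x 100 = 75.2%
Waste = 593 - 446 = 147 dm^2
Waste% = 100 - 75.2 = 24.8%


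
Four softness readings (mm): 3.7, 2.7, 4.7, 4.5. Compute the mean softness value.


Sum = 3.7 + 2.7 + 4.7 + 4.5
Mean = 15.6 / 4 = 3.90 mm


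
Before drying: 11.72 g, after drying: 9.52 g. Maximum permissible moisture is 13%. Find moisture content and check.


MC = (11.72 - 9.52) / 11.72 x 100 = 18.8%
Maximum: 13%
Acceptable: No


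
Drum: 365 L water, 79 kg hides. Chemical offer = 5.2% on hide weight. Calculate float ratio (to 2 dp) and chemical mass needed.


Float ratio = 365 / 79 = 4.62
Chemical = 79 x 5.2 / 100 = 4.108 kg


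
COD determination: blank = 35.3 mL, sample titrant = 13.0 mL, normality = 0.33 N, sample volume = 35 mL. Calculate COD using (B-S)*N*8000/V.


1682.1 mg/L

COD = (35.3 - 13.0) x 0.33 x 8000 / 35
COD = 22.3 x 0.33 x 8000 / 35
COD = 1682.1 mg/L


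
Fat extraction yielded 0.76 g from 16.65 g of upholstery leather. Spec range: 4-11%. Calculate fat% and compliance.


Fat% = 0.76 / 16.65 x 100 = 4.6%
Spec range: 4-11%
Compliant: Yes


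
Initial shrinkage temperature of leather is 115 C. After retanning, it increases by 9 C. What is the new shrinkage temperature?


New Ts = 115 + 9 = 124 C


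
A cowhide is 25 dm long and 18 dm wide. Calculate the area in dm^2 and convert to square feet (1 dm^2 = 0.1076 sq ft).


450 dm^2
48.42 sq ft


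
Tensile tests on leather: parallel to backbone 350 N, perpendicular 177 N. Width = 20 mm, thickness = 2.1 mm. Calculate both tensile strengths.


Area = 20 x 2.1 = 42.0 mm^2
TS (parallel) = 350 / 42.0 = 8.33 N/mm^2
TS (perpendicular) = 177 / 42.0 = 4.21 N/mm^2


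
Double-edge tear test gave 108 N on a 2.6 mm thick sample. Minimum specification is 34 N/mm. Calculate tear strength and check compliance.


Tear strength = 41.5 N/mm
Compliant: Yes


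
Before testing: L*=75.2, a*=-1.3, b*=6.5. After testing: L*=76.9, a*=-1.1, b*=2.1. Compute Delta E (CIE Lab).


dL = 76.9 - 75.2 = 1.7
da = -1.1 - (-1.3) = 0.2
db = 2.1 - 6.5 = -4.4
dE = sqrt((1.7)^2 + (0.2)^2 + (-4.4)^2) = 4.72


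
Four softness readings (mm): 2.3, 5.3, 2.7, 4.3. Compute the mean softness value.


Sum = 2.3 + 5.3 + 2.7 + 4.3
Mean = 14.6 / 4 = 3.65 mm


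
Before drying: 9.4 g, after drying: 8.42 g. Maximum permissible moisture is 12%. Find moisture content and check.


Moisture content = 10.4%
Acceptable: Yes

MC = (9.4 - 8.42) / 9.4 x 100 = 10.4%
Maximum: 12%
Acceptable: Yes


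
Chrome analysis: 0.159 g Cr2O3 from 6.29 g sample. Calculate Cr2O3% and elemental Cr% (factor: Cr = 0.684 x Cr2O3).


Cr2O3% = 0.159 / 6.29 x 100 = 2.53%
Cr% = 2.53 x 0.684 = 1.73%


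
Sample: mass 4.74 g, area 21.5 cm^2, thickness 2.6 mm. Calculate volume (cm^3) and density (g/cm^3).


Volume = 5.590 cm^3
Density = 0.848 g/cm^3


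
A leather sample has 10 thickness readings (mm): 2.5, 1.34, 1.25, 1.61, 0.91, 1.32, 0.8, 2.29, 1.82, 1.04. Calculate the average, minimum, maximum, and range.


Sum = 14.88
Average = 14.88 / 10 = 1.49 mm
Minimum = 0.8 mm
Maximum = 2.5 mm
Range = 2.5 - 0.8 = 1.70 mm
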